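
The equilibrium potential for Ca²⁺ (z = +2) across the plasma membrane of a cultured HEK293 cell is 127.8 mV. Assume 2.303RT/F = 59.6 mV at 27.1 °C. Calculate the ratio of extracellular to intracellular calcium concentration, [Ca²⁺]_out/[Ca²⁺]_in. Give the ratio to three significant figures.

19400

log₁₀([out]/[in]) = E·z/(59.6) = 127.8 × 2 / 59.6 = 4.2886
[out]/[in] = 10^(4.2886) = 1.944e+04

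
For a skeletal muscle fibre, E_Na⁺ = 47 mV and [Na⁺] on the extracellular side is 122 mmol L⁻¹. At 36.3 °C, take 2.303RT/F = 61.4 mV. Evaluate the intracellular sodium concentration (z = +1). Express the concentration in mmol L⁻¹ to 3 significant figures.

20.9 mmol L⁻¹

Nernst: E = (61.4/1) · log₁₀([out]/[in]), so log₁₀([out]/[in]) = 47.0 × 1 / 61.4 = 0.7655.
[out]/[in] = 10^(0.7655) = 5.827.
[in] = 122 / 5.827 = 20.94 mmol L⁻¹.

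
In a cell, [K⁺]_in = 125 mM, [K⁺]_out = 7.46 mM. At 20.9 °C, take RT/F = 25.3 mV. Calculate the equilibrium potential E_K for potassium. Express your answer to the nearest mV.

-71 mV

E = (25.3/z) · ln([K⁺]_out/[K⁺]_in) with z = +1.
= (25.3/1) · ln(7.46/125) = 25.30 · ln(0.05968)
= 25.30 · (-2.8188) = -71.31 mV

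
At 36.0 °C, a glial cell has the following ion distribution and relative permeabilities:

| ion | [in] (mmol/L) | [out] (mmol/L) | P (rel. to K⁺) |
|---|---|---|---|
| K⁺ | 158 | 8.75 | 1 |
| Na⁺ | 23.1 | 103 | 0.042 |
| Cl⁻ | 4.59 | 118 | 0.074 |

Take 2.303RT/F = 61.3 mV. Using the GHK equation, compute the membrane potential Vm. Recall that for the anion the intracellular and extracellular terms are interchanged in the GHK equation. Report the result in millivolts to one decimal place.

-67.2 mV

Vm = 61.3 · log₁₀[(Σ P·[cation]ₒ + Σ P·[anion]ᵢ) / (Σ P·[cation]ᵢ + Σ P·[anion]ₒ)]
Numerator = 1×8.75 + 0.042×103 + 0.074×4.59 = 13.42
Denominator = 1×158 + 0.042×23.1 + 0.074×118 = 167.7
Vm = 61.3 · log₁₀(0.079997) = 61.3 × (-1.0969) = -67.24 mV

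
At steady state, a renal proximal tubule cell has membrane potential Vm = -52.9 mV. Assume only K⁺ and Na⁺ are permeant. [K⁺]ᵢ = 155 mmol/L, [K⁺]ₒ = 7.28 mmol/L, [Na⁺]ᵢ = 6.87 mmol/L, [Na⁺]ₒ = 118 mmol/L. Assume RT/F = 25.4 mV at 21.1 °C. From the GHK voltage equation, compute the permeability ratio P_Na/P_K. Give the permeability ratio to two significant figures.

Let α = P_Na/P_K. GHK: Vm = 25.4·ln[(Kₒ + α·Naₒ)/(Kᵢ + α·Naᵢ)].
e^(Vm/25.4) = e^(-52.9/25.4) = 0.1246
So 0.1246·(Kᵢ + α·Naᵢ) = Kₒ + α·Naₒ → α = (0.1246·155.0 − 7.28) / (118.0 − 0.1246·6.87)
α = (19.31 − 7.28) / (118.0 − 0.856) = 12.03/117.1 = 0.1027

0.10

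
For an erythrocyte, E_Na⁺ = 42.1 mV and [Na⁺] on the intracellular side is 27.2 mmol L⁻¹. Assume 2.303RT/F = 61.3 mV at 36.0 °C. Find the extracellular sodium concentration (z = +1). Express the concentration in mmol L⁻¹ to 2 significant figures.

130 mmol L⁻¹

Nernst: E = (61.3/1) · log₁₀([out]/[in]), so log₁₀([out]/[in]) = 42.1 × 1 / 61.3 = 0.6868.
[out]/[in] = 10^(0.6868) = 4.862.
[out] = 4.862 × 27.2 = 132.2 mmol L⁻¹.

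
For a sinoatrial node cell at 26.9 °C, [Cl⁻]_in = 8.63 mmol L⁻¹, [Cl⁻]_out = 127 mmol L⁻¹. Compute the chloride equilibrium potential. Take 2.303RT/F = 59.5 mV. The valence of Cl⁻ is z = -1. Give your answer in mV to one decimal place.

E = (59.5/z) · log₁₀([Cl⁻]_out/[Cl⁻]_in) with z = -1.
For an anion, dividing by z = -1 reverses the sign.
= (59.5/-1) · log₁₀(127/8.63) = -59.50 · log₁₀(14.72)
= -59.50 · (1.1678) = -69.48 mV

-69.5 mV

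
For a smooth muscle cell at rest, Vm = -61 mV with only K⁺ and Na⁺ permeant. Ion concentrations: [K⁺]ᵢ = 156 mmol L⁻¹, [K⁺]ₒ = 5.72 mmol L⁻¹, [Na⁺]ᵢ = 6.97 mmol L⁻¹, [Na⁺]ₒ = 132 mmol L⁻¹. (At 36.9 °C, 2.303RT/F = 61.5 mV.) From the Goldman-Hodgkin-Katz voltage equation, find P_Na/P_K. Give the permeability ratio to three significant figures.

Let α = P_Na/P_K. GHK: Vm = 61.5·log₁₀[(Kₒ + α·Naₒ)/(Kᵢ + α·Naᵢ)].
10^(Vm/61.5) = 10^(-61.0/61.5) = 0.10189
So 0.10189·(Kᵢ + α·Naᵢ) = Kₒ + α·Naₒ → α = (0.10189·156.0 − 5.72) / (132.0 − 0.10189·6.97)
α = (15.89 − 5.72) / (132.0 − 0.7102) = 10.17/131.3 = 0.0775

0.0775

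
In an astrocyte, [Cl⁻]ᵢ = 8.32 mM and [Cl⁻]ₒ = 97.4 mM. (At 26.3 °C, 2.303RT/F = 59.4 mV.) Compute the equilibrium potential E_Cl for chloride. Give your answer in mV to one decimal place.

E = (59.4/z) · log₁₀([Cl⁻]_out/[Cl⁻]_in) with z = -1.
For an anion, dividing by z = -1 reverses the sign.
= (59.4/-1) · log₁₀(97.4/8.32) = -59.40 · log₁₀(11.71)
= -59.40 · (1.0684) = -63.47 mV

-63.5 mV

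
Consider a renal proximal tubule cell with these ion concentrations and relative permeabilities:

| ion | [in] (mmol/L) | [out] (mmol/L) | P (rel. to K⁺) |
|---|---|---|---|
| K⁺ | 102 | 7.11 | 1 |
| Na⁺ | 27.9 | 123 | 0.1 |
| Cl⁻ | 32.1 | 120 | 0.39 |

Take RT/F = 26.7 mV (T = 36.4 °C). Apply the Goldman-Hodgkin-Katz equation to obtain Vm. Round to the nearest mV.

-42 mV

Vm = 26.7 · ln[(Σ P·[cation]ₒ + Σ P·[anion]ᵢ) / (Σ P·[cation]ᵢ + Σ P·[anion]ₒ)]
Numerator = 1×7.11 + 0.1×123 + 0.39×32.1 = 31.93
Denominator = 1×102 + 0.1×27.9 + 0.39×120 = 151.6
Vm = 26.7 · ln(0.21063) = 26.7 × (-1.5577) = -41.59 mV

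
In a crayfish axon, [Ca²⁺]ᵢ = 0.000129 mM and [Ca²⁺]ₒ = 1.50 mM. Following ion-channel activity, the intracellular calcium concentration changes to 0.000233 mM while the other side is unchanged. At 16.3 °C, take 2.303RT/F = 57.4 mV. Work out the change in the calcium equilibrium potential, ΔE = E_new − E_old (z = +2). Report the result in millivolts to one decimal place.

-7.4 mV

E_old = (57.4/2)·log₁₀(1.50/0.000129) = 116.68 mV
E_new = (57.4/2)·log₁₀(1.50/0.000233) = 109.31 mV
ΔE = 109.31 − (116.68) = -7.37 mV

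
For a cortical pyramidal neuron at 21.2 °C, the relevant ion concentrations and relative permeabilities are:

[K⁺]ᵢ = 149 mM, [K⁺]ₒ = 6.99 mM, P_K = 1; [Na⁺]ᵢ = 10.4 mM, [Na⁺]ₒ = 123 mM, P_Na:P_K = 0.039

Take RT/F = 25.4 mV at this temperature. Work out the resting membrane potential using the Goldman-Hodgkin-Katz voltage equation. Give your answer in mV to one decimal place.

Vm = 25.4 · ln[(Σ P·[cation]ₒ + Σ P·[anion]ᵢ) / (Σ P·[cation]ᵢ + Σ P·[anion]ₒ)]
Numerator = 1×6.99 + 0.039×123 = 11.79
Denominator = 1×149 + 0.039×10.4 = 149.4
Vm = 25.4 · ln(0.078893) = 25.4 × (-2.5397) = -64.51 mV

-64.5 mV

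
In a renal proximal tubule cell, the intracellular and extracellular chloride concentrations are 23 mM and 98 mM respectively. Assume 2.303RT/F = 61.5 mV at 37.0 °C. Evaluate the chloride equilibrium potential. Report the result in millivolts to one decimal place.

-38.7 mV

E = (61.5/z) · log₁₀([Cl⁻]_out/[Cl⁻]_in) with z = -1.
For an anion, dividing by z = -1 reverses the sign.
= (61.5/-1) · log₁₀(98/23) = -61.50 · log₁₀(4.261)
= -61.50 · (0.6295) = -38.71 mV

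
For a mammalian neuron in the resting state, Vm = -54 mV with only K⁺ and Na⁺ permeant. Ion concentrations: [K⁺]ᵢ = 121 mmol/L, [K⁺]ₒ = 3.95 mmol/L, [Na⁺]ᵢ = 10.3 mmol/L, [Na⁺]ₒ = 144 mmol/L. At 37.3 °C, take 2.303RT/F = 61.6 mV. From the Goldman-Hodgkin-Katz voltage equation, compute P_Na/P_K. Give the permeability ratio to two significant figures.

0.085

Let α = P_Na/P_K. GHK: Vm = 61.6·log₁₀[(Kₒ + α·Naₒ)/(Kᵢ + α·Naᵢ)].
10^(Vm/61.6) = 10^(-54.0/61.6) = 0.13285
So 0.13285·(Kᵢ + α·Naᵢ) = Kₒ + α·Naₒ → α = (0.13285·121.0 − 3.95) / (144.0 − 0.13285·10.3)
α = (16.08 − 3.95) / (144.0 − 1.368) = 12.13/142.6 = 0.08501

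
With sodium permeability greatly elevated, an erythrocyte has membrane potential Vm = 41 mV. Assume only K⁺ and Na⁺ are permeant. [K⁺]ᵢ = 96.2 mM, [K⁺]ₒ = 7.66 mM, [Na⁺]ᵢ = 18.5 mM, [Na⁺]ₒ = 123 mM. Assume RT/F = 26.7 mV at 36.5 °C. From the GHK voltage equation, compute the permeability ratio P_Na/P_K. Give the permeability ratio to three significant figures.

Let α = P_Na/P_K. GHK: Vm = 26.7·ln[(Kₒ + α·Naₒ)/(Kᵢ + α·Naᵢ)].
e^(Vm/26.7) = e^(41.0/26.7) = 4.644
So 4.644·(Kᵢ + α·Naᵢ) = Kₒ + α·Naₒ → α = (4.644·96.2 − 7.66) / (123.0 − 4.644·18.5)
α = (446.8 − 7.66) / (123.0 − 85.91) = 439.1/37.09 = 11.84

11.8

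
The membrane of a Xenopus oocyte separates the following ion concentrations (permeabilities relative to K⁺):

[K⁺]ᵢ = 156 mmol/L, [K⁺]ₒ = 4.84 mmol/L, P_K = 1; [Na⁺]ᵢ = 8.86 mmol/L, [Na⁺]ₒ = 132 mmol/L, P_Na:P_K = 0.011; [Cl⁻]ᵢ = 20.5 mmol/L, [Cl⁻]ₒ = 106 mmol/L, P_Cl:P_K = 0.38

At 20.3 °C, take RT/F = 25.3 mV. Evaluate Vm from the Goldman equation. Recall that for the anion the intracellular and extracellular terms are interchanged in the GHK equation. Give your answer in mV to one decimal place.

Vm = 25.3 · ln[(Σ P·[cation]ₒ + Σ P·[anion]ᵢ) / (Σ P·[cation]ᵢ + Σ P·[anion]ₒ)]
Numerator = 1×4.84 + 0.011×132 + 0.38×20.5 = 14.08
Denominator = 1×156 + 0.011×8.86 + 0.38×106 = 196.4
Vm = 25.3 · ln(0.071709) = 25.3 × (-2.6351) = -66.67 mV

-66.7 mV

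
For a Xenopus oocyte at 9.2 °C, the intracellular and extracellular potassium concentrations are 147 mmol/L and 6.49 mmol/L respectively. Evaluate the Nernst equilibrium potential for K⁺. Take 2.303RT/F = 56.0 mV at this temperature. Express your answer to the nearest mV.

E = (56.0/z) · log₁₀([K⁺]_out/[K⁺]_in) with z = +1.
= (56.0/1) · log₁₀(6.49/147) = 56.00 · log₁₀(0.04415)
= 56.00 · (-1.3551) = -75.88 mV

-76 mV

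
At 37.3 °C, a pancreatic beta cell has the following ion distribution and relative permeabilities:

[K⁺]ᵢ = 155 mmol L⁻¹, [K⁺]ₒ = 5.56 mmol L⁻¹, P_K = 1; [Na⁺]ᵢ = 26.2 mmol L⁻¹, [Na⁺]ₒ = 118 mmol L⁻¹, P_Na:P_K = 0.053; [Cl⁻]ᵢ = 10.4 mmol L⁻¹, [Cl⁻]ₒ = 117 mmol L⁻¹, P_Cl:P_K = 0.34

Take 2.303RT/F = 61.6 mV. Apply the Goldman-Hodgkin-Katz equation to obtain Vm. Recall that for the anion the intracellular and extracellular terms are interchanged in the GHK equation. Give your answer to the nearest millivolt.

Vm = 61.6 · log₁₀[(Σ P·[cation]ₒ + Σ P·[anion]ᵢ) / (Σ P·[cation]ᵢ + Σ P·[anion]ₒ)]
Numerator = 1×5.56 + 0.053×118 + 0.34×10.4 = 15.35
Denominator = 1×155 + 0.053×26.2 + 0.34×117 = 196.2
Vm = 61.6 · log₁₀(0.078249) = 61.6 × (-1.1065) = -68.16 mV

-68 mV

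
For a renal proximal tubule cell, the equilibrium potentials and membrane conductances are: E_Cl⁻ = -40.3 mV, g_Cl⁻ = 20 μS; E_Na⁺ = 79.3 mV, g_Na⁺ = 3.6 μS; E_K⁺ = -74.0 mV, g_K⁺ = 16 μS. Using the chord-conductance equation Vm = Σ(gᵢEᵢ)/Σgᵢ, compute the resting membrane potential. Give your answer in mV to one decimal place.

Σ gᵢEᵢ = 20·(-40.3) + 3.6·(79.3) + 16·(-74.0) = -1704.52
Σ gᵢ = 20 + 3.6 + 16 = 39.6
Vm = -1704.52 / 39.6 = -43.04 mV

-43.0 mV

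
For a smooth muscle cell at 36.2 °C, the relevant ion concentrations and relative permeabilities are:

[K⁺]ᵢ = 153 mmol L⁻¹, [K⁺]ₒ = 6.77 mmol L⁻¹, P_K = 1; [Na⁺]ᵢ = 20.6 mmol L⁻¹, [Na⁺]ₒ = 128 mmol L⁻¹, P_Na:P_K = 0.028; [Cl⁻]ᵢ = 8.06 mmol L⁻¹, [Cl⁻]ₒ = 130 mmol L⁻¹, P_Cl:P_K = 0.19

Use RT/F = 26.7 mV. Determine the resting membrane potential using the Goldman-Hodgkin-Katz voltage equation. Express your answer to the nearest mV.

-72 mV

Vm = 26.7 · ln[(Σ P·[cation]ₒ + Σ P·[anion]ᵢ) / (Σ P·[cation]ᵢ + Σ P·[anion]ₒ)]
Numerator = 1×6.77 + 0.028×128 + 0.19×8.06 = 11.89
Denominator = 1×153 + 0.028×20.6 + 0.19×130 = 178.3
Vm = 26.7 · ln(0.066668) = 26.7 × (-2.7080) = -72.30 mV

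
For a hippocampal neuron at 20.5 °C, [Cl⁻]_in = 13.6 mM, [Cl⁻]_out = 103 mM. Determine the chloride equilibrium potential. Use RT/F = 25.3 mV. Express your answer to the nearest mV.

E = (25.3/z) · ln([Cl⁻]_out/[Cl⁻]_in) with z = -1.
For an anion, dividing by z = -1 reverses the sign.
= (25.3/-1) · ln(103/13.6) = -25.30 · ln(7.574)
= -25.30 · (2.0247) = -51.22 mV

-51 mV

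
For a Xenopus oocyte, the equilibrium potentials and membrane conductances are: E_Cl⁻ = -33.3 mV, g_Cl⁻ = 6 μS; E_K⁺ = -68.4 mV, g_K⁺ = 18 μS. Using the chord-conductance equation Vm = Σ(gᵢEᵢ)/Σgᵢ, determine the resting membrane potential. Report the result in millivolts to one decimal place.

-59.6 mV

Σ gᵢEᵢ = 6·(-33.3) + 18·(-68.4) = -1431.00
Σ gᵢ = 6 + 18 = 24
Vm = -1431.00 / 24 = -59.62 mV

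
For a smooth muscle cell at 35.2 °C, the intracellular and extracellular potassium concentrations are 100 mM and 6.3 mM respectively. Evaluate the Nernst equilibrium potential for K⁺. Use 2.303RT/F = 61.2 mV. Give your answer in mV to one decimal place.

E = (61.2/z) · log₁₀([K⁺]_out/[K⁺]_in) with z = +1.
= (61.2/1) · log₁₀(6.3/100) = 61.20 · log₁₀(0.063)
= 61.20 · (-1.2007) = -73.48 mV

-73.5 mV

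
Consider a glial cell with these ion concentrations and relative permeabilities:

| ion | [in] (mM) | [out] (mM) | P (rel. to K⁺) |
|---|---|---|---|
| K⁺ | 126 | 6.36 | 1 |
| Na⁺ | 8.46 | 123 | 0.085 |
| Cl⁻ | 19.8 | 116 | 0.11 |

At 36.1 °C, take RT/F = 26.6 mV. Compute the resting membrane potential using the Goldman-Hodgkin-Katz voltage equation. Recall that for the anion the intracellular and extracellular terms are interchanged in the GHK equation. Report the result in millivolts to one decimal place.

Vm = 26.6 · ln[(Σ P·[cation]ₒ + Σ P·[anion]ᵢ) / (Σ P·[cation]ᵢ + Σ P·[anion]ₒ)]
Numerator = 1×6.36 + 0.085×123 + 0.11×19.8 = 18.99
Denominator = 1×126 + 0.085×8.46 + 0.11×116 = 139.5
Vm = 26.6 · ln(0.13617) = 26.6 × (-1.9938) = -53.04 mV

-53.0 mV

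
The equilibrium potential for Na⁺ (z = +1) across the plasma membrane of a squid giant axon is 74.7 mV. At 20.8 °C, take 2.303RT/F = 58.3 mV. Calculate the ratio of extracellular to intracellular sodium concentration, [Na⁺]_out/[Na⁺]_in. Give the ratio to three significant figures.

log₁₀([out]/[in]) = E·z/(58.3) = 74.7 × 1 / 58.3 = 1.2813
[out]/[in] = 10^(1.2813) = 19.11

19.1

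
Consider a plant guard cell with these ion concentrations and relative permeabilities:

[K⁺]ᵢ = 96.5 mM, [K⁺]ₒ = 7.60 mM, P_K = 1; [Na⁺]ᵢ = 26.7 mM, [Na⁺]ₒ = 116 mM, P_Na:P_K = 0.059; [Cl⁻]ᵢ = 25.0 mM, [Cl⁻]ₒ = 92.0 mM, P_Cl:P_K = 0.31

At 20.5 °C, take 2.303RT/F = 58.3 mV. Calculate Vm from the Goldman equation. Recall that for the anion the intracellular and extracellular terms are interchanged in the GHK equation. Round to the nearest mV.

Vm = 58.3 · log₁₀[(Σ P·[cation]ₒ + Σ P·[anion]ᵢ) / (Σ P·[cation]ᵢ + Σ P·[anion]ₒ)]
Numerator = 1×7.60 + 0.059×116 + 0.31×25.0 = 22.19
Denominator = 1×96.5 + 0.059×26.7 + 0.31×92.0 = 126.6
Vm = 58.3 · log₁₀(0.17531) = 58.3 × (-0.7562) = -44.09 mV

-44 mV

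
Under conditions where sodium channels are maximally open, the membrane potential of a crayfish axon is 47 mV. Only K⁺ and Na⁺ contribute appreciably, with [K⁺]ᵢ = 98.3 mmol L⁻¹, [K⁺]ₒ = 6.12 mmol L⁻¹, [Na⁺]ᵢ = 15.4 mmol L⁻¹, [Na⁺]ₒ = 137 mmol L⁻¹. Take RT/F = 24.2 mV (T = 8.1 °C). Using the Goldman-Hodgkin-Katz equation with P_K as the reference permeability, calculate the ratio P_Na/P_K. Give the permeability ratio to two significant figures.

Let α = P_Na/P_K. GHK: Vm = 24.2·ln[(Kₒ + α·Naₒ)/(Kᵢ + α·Naᵢ)].
e^(Vm/24.2) = e^(47.0/24.2) = 6.9737
So 6.9737·(Kᵢ + α·Naᵢ) = Kₒ + α·Naₒ → α = (6.9737·98.3 − 6.12) / (137.0 − 6.9737·15.4)
α = (685.5 − 6.12) / (137.0 − 107.4) = 679.4/29.6 = 22.95

23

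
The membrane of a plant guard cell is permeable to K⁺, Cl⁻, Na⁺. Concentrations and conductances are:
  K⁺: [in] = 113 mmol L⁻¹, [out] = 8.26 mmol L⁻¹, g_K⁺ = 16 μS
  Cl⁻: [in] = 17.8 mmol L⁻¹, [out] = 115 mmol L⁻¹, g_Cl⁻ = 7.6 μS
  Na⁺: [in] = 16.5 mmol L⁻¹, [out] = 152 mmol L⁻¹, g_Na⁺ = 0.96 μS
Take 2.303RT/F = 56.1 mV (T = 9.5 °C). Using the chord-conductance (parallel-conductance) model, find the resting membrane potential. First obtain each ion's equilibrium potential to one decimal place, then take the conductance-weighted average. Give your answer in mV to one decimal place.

-53.5 mV

E_K⁺ = (56.1/1)·log₁₀(8.26/113) = -63.7 mV
E_Cl⁻ = (56.1/-1)·log₁₀(115/17.8) = -45.5 mV
E_Na⁺ = (56.1/1)·log₁₀(152/16.5) = 54.1 mV
Vm = (Σ gᵢEᵢ)/(Σ gᵢ) = (16·-63.7 + 7.6·-45.5 + 0.96·54.1) / (16 + 7.6 + 0.96)
= -1313.06 / 24.56 = -53.46 mV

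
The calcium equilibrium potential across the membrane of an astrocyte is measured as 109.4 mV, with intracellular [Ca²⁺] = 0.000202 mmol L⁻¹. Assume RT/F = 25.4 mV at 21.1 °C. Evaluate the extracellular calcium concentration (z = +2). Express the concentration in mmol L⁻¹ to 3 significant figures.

Nernst: E = (25.4/2) · ln([out]/[in]), so ln([out]/[in]) = 109.4 × 2 / 25.4 = 8.6142.
[out]/[in] = e^(8.6142) = 5509.
[out] = 5509 × 0.000202 = 1.113 mmol L⁻¹.

1.11 mmol L⁻¹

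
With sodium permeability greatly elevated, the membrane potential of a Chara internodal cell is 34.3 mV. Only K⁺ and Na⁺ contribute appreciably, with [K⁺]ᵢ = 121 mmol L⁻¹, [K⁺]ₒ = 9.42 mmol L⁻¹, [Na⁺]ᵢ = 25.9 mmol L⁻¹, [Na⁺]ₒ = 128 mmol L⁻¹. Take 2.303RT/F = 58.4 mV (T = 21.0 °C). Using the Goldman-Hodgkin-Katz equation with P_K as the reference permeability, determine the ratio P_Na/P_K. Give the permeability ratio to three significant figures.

16.5

Let α = P_Na/P_K. GHK: Vm = 58.4·log₁₀[(Kₒ + α·Naₒ)/(Kᵢ + α·Naᵢ)].
10^(Vm/58.4) = 10^(34.3/58.4) = 3.8666
So 3.8666·(Kᵢ + α·Naᵢ) = Kₒ + α·Naₒ → α = (3.8666·121.0 − 9.42) / (128.0 − 3.8666·25.9)
α = (467.9 − 9.42) / (128.0 − 100.1) = 458.4/27.86 = 16.46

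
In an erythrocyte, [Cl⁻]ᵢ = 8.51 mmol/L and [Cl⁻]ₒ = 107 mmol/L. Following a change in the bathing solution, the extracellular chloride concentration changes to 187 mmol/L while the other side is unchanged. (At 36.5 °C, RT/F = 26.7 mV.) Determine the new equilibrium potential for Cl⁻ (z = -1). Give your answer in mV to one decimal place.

After the shift: [Cl⁻]_out = 187, [Cl⁻]_in = 8.51 mmol/L.
E_new = (26.7/-1)·ln(187/8.51) = -26.70 · (3.0899) = -82.50 mV

-82.5 mV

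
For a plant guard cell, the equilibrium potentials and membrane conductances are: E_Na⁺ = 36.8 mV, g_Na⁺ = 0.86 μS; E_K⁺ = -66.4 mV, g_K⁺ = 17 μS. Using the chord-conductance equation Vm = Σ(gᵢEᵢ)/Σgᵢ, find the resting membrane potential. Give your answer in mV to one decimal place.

-61.4 mV

Σ gᵢEᵢ = 0.86·(36.8) + 17·(-66.4) = -1097.15
Σ gᵢ = 0.86 + 17 = 17.86
Vm = -1097.15 / 17.86 = -61.43 mV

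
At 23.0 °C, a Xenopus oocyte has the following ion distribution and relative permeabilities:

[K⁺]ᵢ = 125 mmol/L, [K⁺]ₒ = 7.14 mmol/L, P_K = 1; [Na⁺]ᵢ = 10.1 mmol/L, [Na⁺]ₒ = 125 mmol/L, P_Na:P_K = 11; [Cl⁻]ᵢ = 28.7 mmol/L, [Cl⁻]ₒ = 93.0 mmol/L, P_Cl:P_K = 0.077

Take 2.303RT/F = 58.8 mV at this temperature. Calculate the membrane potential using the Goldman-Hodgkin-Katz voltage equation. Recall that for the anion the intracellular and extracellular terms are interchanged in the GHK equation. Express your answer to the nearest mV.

44 mV

Vm = 58.8 · log₁₀[(Σ P·[cation]ₒ + Σ P·[anion]ᵢ) / (Σ P·[cation]ᵢ + Σ P·[anion]ₒ)]
Numerator = 1×7.14 + 11×125 + 0.077×28.7 = 1384
Denominator = 1×125 + 11×10.1 + 0.077×93.0 = 243.3
Vm = 58.8 · log₁₀(5.6908) = 58.8 × (0.7552) = 44.40 mV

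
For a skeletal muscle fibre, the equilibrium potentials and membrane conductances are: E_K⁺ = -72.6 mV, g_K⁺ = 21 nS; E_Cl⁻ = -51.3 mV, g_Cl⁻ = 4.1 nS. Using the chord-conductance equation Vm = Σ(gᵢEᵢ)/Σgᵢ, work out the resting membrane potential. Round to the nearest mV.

Σ gᵢEᵢ = 21·(-72.6) + 4.1·(-51.3) = -1734.93
Σ gᵢ = 21 + 4.1 = 25.1
Vm = -1734.93 / 25.1 = -69.12 mV

-69 mV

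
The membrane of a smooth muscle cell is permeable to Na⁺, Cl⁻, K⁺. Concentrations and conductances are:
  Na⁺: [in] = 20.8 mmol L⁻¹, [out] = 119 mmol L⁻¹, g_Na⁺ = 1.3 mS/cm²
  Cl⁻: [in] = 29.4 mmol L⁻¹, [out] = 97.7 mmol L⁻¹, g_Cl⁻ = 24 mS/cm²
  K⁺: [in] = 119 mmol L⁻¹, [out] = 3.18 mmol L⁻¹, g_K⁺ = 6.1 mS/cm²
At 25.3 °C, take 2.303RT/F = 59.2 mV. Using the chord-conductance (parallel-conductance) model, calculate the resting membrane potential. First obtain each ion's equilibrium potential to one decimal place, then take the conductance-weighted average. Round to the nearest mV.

E_Na⁺ = (59.2/1)·log₁₀(119/20.8) = 44.8 mV
E_Cl⁻ = (59.2/-1)·log₁₀(97.7/29.4) = -30.9 mV
E_K⁺ = (59.2/1)·log₁₀(3.18/119) = -93.1 mV
Vm = (Σ gᵢEᵢ)/(Σ gᵢ) = (1.3·44.8 + 24·-30.9 + 6.1·-93.1) / (1.3 + 24 + 6.1)
= -1251.27 / 31.4 = -39.85 mV

-40 mV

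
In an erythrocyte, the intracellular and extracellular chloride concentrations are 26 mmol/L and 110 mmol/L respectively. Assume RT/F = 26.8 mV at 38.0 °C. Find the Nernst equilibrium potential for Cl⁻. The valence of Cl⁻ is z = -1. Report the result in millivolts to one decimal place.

E = (26.8/z) · ln([Cl⁻]_out/[Cl⁻]_in) with z = -1.
For an anion, dividing by z = -1 reverses the sign.
= (26.8/-1) · ln(110/26) = -26.80 · ln(4.231)
= -26.80 · (1.4424) = -38.66 mV

-38.7 mV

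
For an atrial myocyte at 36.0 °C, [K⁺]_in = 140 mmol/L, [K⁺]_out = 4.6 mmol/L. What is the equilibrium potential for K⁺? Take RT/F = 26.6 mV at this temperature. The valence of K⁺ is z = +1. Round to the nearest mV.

-91 mV

E = (26.6/z) · ln([K⁺]_out/[K⁺]_in) with z = +1.
= (26.6/1) · ln(4.6/140) = 26.60 · ln(0.03286)
= 26.60 · (-3.4156) = -90.85 mV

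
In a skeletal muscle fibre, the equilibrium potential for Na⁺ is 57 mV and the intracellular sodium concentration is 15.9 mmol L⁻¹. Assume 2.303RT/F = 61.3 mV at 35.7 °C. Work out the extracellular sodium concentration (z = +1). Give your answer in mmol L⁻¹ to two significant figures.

Nernst: E = (61.3/1) · log₁₀([out]/[in]), so log₁₀([out]/[in]) = 57.0 × 1 / 61.3 = 0.9299.
[out]/[in] = 10^(0.9299) = 8.509.
[out] = 8.509 × 15.9 = 135.3 mmol L⁻¹.

140 mmol L⁻¹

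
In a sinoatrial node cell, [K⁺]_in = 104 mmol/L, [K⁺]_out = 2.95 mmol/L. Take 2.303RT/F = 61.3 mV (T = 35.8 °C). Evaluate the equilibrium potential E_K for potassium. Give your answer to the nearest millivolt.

-95 mV

E = (61.3/z) · log₁₀([K⁺]_out/[K⁺]_in) with z = +1.
= (61.3/1) · log₁₀(2.95/104) = 61.30 · log₁₀(0.02837)
= 61.30 · (-1.5472) = -94.84 mV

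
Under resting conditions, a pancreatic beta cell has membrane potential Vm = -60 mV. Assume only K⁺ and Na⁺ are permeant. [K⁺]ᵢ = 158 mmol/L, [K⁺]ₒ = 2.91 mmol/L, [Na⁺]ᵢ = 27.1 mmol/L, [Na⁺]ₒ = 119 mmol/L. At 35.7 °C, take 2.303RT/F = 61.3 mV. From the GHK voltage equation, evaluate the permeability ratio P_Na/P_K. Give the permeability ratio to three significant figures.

Let α = P_Na/P_K. GHK: Vm = 61.3·log₁₀[(Kₒ + α·Naₒ)/(Kᵢ + α·Naᵢ)].
10^(Vm/61.3) = 10^(-60.0/61.3) = 0.105
So 0.105·(Kᵢ + α·Naᵢ) = Kₒ + α·Naₒ → α = (0.105·158.0 − 2.91) / (119.0 − 0.105·27.1)
α = (16.59 − 2.91) / (119.0 − 2.846) = 13.68/116.2 = 0.1178

0.118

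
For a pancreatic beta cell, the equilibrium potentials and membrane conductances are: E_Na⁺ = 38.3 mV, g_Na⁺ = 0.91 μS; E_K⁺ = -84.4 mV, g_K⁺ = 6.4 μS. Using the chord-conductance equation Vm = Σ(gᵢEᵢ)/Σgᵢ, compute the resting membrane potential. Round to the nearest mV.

Σ gᵢEᵢ = 0.91·(38.3) + 6.4·(-84.4) = -505.31
Σ gᵢ = 0.91 + 6.4 = 7.31
Vm = -505.31 / 7.31 = -69.13 mV

-69 mV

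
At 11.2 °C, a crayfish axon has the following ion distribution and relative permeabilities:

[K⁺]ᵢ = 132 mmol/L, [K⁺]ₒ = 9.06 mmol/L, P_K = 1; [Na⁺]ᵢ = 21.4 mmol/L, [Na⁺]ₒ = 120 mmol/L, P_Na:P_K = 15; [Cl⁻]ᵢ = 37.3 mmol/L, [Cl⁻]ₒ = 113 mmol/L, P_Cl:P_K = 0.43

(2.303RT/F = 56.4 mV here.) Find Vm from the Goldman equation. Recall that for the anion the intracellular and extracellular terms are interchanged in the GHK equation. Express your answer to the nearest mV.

32 mV

Vm = 56.4 · log₁₀[(Σ P·[cation]ₒ + Σ P·[anion]ᵢ) / (Σ P·[cation]ᵢ + Σ P·[anion]ₒ)]
Numerator = 1×9.06 + 15×120 + 0.43×37.3 = 1825
Denominator = 1×132 + 15×21.4 + 0.43×113 = 501.6
Vm = 56.4 · log₁₀(3.6386) = 56.4 × (0.5609) = 31.64 mV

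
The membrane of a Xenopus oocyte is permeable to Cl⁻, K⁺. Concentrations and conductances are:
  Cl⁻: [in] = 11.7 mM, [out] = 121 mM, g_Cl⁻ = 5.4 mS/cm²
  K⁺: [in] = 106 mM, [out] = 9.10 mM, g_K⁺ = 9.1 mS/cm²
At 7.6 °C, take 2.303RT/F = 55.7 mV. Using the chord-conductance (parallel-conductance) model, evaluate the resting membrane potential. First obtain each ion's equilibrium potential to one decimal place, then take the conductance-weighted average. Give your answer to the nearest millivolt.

E_Cl⁻ = (55.7/-1)·log₁₀(121/11.7) = -56.5 mV
E_K⁺ = (55.7/1)·log₁₀(9.10/106) = -59.4 mV
Vm = (Σ gᵢEᵢ)/(Σ gᵢ) = (5.4·-56.5 + 9.1·-59.4) / (5.4 + 9.1)
= -845.64 / 14.5 = -58.32 mV

-58 mV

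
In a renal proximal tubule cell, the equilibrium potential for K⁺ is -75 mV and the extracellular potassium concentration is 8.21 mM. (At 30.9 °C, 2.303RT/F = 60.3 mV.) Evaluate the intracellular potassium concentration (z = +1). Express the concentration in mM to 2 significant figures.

Nernst: E = (60.3/1) · log₁₀([out]/[in]), so log₁₀([out]/[in]) = -75.0 × 1 / 60.3 = -1.2438.
[out]/[in] = 10^(-1.2438) = 0.05705.
[in] = 8.21 / 0.05705 = 143.9 mM.

140 mM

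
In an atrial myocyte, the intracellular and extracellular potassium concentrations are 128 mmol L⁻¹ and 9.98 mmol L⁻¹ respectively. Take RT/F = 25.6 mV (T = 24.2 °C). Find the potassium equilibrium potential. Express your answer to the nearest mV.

-65 mV

E = (25.6/z) · ln([K⁺]_out/[K⁺]_in) with z = +1.
= (25.6/1) · ln(9.98/128) = 25.60 · ln(0.07797)
= 25.60 · (-2.5514) = -65.32 mV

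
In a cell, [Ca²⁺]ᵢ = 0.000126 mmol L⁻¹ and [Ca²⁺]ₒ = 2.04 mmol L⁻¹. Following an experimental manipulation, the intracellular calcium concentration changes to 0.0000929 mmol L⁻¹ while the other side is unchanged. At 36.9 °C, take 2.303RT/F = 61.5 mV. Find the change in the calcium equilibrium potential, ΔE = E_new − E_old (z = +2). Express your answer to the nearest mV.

4 mV

E_old = (61.5/2)·log₁₀(2.04/0.000126) = 129.43 mV
E_new = (61.5/2)·log₁₀(2.04/0.0000929) = 133.50 mV
ΔE = 133.50 − (129.43) = 4.07 mV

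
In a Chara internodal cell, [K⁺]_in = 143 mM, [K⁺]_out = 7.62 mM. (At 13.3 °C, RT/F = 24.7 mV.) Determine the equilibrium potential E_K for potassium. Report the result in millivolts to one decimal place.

E = (24.7/z) · ln([K⁺]_out/[K⁺]_in) with z = +1.
= (24.7/1) · ln(7.62/143) = 24.70 · ln(0.05329)
= 24.70 · (-2.9321) = -72.42 mV

-72.4 mV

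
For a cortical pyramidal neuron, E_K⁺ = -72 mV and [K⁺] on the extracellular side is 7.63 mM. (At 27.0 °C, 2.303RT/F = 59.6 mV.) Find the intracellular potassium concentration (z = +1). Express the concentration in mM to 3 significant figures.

Nernst: E = (59.6/1) · log₁₀([out]/[in]), so log₁₀([out]/[in]) = -72.0 × 1 / 59.6 = -1.2081.
[out]/[in] = 10^(-1.2081) = 0.06194.
[in] = 7.63 / 0.06194 = 123.2 mM.

123 mM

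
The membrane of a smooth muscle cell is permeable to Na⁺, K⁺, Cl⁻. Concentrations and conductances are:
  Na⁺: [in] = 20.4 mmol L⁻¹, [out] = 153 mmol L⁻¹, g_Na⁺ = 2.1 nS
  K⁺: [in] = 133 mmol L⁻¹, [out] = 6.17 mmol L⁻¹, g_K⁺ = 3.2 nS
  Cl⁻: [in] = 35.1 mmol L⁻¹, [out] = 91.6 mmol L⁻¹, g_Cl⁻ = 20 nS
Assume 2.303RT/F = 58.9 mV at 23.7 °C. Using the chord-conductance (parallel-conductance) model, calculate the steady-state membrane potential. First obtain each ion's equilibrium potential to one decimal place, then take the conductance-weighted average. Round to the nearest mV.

-25 mV

E_Na⁺ = (58.9/1)·log₁₀(153/20.4) = 51.5 mV
E_K⁺ = (58.9/1)·log₁₀(6.17/133) = -78.5 mV
E_Cl⁻ = (58.9/-1)·log₁₀(91.6/35.1) = -24.5 mV
Vm = (Σ gᵢEᵢ)/(Σ gᵢ) = (2.1·51.5 + 3.2·-78.5 + 20·-24.5) / (2.1 + 3.2 + 20)
= -633.05 / 25.3 = -25.02 mV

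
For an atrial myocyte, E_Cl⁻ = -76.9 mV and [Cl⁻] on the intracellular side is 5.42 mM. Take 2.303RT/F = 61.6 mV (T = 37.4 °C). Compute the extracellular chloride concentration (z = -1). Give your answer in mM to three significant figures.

Nernst: E = (61.6/-1) · log₁₀([out]/[in]), so log₁₀([out]/[in]) = -76.9 × -1 / 61.6 = 1.2484.
[out]/[in] = 10^(1.2484) = 17.72.
[out] = 17.72 × 5.42 = 96.02 mM.

96.0 mM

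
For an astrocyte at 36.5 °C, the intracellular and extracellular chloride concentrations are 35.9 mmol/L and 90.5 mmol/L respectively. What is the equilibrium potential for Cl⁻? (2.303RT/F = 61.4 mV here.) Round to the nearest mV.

E = (61.4/z) · log₁₀([Cl⁻]_out/[Cl⁻]_in) with z = -1.
For an anion, dividing by z = -1 reverses the sign.
= (61.4/-1) · log₁₀(90.5/35.9) = -61.40 · log₁₀(2.521)
= -61.40 · (0.4016) = -24.66 mV

-25 mV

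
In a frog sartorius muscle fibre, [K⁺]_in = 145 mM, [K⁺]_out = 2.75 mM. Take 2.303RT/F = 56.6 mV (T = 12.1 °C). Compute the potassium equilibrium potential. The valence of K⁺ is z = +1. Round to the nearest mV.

-97 mV

E = (56.6/z) · log₁₀([K⁺]_out/[K⁺]_in) with z = +1.
= (56.6/1) · log₁₀(2.75/145) = 56.60 · log₁₀(0.01897)
= 56.60 · (-1.7220) = -97.47 mV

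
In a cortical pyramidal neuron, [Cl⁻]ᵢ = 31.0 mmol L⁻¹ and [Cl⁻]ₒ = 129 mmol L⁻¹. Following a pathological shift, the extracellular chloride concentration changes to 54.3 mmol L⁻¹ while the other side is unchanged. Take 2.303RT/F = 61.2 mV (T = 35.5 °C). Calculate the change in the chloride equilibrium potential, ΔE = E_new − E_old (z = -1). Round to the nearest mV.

E_old = (61.2/-1)·log₁₀(129/31.0) = -37.90 mV
E_new = (61.2/-1)·log₁₀(54.3/31.0) = -14.90 mV
ΔE = -14.90 − (-37.90) = 23.00 mV

23 mV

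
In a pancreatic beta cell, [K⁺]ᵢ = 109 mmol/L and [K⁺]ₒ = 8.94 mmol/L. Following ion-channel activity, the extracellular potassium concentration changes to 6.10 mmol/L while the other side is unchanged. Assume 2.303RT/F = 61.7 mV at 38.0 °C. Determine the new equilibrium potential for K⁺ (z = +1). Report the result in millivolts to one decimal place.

-77.3 mV

After the shift: [K⁺]_out = 6.10, [K⁺]_in = 109 mmol/L.
E_new = (61.7/1)·log₁₀(6.10/109) = 61.70 · (-1.2521) = -77.25 mV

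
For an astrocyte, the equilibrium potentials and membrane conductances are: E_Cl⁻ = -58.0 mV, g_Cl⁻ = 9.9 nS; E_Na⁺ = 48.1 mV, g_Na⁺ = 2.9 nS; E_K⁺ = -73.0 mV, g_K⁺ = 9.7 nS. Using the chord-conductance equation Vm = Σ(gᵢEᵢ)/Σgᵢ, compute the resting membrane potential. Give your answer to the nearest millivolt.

Σ gᵢEᵢ = 9.9·(-58.0) + 2.9·(48.1) + 9.7·(-73.0) = -1142.81
Σ gᵢ = 9.9 + 2.9 + 9.7 = 22.5
Vm = -1142.81 / 22.5 = -50.79 mV

-51 mV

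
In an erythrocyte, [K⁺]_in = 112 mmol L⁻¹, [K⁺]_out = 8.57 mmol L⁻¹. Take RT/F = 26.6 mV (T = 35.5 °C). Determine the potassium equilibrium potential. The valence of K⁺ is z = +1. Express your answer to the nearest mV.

E = (26.6/z) · ln([K⁺]_out/[K⁺]_in) with z = +1.
= (26.6/1) · ln(8.57/112) = 26.60 · ln(0.07652)
= 26.60 · (-2.5702) = -68.37 mV

-68 mV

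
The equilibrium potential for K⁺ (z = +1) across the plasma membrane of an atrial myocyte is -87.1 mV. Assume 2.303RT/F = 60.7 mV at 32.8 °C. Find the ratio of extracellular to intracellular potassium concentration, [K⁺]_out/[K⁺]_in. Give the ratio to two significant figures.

0.037

log₁₀([out]/[in]) = E·z/(60.7) = -87.1 × 1 / 60.7 = -1.4349
[out]/[in] = 10^(-1.4349) = 0.03673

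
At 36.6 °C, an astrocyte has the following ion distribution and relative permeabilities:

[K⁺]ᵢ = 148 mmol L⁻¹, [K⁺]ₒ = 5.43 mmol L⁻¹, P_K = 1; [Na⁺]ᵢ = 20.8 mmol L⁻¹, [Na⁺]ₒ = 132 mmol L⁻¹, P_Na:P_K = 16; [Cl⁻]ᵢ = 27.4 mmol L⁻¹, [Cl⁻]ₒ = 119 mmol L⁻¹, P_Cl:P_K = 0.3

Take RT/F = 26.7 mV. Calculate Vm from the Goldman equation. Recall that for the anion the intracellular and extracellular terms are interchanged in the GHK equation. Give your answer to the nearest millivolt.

38 mV

Vm = 26.7 · ln[(Σ P·[cation]ₒ + Σ P·[anion]ᵢ) / (Σ P·[cation]ᵢ + Σ P·[anion]ₒ)]
Numerator = 1×5.43 + 16×132 + 0.3×27.4 = 2126
Denominator = 1×148 + 16×20.8 + 0.3×119 = 516.5
Vm = 26.7 · ln(4.1155) = 26.7 × (1.4148) = 37.77 mV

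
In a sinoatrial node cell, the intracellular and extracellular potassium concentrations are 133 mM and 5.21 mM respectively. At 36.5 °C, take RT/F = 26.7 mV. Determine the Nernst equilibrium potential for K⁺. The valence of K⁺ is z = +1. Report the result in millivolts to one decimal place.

E = (26.7/z) · ln([K⁺]_out/[K⁺]_in) with z = +1.
= (26.7/1) · ln(5.21/133) = 26.70 · ln(0.03917)
= 26.70 · (-3.2398) = -86.50 mV

-86.5 mV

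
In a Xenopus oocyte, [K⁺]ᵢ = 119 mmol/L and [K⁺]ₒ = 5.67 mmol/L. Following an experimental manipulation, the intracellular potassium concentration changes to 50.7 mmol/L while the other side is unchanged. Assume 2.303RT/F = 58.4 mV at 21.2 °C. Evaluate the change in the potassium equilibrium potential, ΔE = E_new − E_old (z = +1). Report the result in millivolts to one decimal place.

21.6 mV

E_old = (58.4/1)·log₁₀(5.67/119) = -77.20 mV
E_new = (58.4/1)·log₁₀(5.67/50.7) = -55.56 mV
ΔE = -55.56 − (-77.20) = 21.64 mV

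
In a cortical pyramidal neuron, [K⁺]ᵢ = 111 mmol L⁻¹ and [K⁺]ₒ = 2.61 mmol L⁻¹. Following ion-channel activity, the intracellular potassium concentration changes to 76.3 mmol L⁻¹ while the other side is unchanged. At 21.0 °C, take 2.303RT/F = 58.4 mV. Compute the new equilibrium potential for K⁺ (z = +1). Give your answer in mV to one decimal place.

After the shift: [K⁺]_out = 2.61, [K⁺]_in = 76.3 mmol L⁻¹.
E_new = (58.4/1)·log₁₀(2.61/76.3) = 58.40 · (-1.4659) = -85.61 mV

-85.6 mV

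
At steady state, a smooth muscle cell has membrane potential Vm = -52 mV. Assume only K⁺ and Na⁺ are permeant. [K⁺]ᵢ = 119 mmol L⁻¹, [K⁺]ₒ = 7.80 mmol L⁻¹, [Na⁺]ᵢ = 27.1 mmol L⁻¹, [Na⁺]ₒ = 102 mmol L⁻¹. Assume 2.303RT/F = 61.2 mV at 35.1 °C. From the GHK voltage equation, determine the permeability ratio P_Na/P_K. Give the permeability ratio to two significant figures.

0.092

Let α = P_Na/P_K. GHK: Vm = 61.2·log₁₀[(Kₒ + α·Naₒ)/(Kᵢ + α·Naᵢ)].
10^(Vm/61.2) = 10^(-52.0/61.2) = 0.14136
So 0.14136·(Kᵢ + α·Naᵢ) = Kₒ + α·Naₒ → α = (0.14136·119.0 − 7.8) / (102.0 − 0.14136·27.1)
α = (16.82 − 7.8) / (102.0 − 3.831) = 9.022/98.17 = 0.0919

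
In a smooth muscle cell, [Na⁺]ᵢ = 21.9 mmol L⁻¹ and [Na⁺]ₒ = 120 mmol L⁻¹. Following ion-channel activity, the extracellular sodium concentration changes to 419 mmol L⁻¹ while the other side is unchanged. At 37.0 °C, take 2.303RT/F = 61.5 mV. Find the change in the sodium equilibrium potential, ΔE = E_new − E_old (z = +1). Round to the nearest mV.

33 mV

E_old = (61.5/1)·log₁₀(120/21.9) = 45.43 mV
E_new = (61.5/1)·log₁₀(419/21.9) = 78.83 mV
ΔE = 78.83 − (45.43) = 33.40 mV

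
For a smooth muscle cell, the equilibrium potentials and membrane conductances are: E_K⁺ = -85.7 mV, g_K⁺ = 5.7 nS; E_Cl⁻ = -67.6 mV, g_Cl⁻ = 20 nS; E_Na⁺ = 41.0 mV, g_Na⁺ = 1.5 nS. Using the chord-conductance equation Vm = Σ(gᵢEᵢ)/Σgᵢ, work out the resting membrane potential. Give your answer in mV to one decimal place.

Σ gᵢEᵢ = 5.7·(-85.7) + 20·(-67.6) + 1.5·(41.0) = -1778.99
Σ gᵢ = 5.7 + 20 + 1.5 = 27.2
Vm = -1778.99 / 27.2 = -65.40 mV

-65.4 mV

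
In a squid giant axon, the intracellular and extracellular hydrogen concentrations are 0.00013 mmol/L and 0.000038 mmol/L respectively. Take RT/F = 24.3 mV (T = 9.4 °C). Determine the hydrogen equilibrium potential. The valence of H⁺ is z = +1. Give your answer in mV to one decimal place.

E = (24.3/z) · ln([H⁺]_out/[H⁺]_in) with z = +1.
= (24.3/1) · ln(0.000038/0.00013) = 24.30 · ln(0.2923)
= 24.30 · (-1.2299) = -29.89 mV

-29.9 mV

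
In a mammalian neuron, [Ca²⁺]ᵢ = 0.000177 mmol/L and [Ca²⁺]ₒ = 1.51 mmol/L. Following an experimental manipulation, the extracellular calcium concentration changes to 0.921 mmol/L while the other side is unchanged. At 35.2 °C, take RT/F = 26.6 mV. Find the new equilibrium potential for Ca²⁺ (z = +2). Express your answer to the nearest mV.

114 mV

After the shift: [Ca²⁺]_out = 0.921, [Ca²⁺]_in = 0.000177 mmol/L.
E_new = (26.6/2)·ln(0.921/0.000177) = 13.30 · (8.5571) = 113.81 mV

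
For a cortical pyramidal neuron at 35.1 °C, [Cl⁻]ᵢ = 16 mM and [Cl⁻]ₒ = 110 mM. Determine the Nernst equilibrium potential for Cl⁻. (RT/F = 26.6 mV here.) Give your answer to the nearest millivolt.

-51 mV

E = (26.6/z) · ln([Cl⁻]_out/[Cl⁻]_in) with z = -1.
For an anion, dividing by z = -1 reverses the sign.
= (26.6/-1) · ln(110/16) = -26.60 · ln(6.875)
= -26.60 · (1.9279) = -51.28 mV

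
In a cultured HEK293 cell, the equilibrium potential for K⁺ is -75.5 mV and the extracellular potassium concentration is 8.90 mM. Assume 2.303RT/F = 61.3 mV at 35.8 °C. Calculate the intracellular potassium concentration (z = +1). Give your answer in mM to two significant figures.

150 mM

Nernst: E = (61.3/1) · log₁₀([out]/[in]), so log₁₀([out]/[in]) = -75.5 × 1 / 61.3 = -1.2316.
[out]/[in] = 10^(-1.2316) = 0.05866.
[in] = 8.90 / 0.05866 = 151.7 mM.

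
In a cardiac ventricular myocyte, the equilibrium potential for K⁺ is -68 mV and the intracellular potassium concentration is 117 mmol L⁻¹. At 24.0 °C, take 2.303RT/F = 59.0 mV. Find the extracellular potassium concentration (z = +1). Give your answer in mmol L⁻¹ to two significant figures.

8.2 mmol L⁻¹

Nernst: E = (59.0/1) · log₁₀([out]/[in]), so log₁₀([out]/[in]) = -68.0 × 1 / 59.0 = -1.1525.
[out]/[in] = 10^(-1.1525) = 0.07038.
[out] = 0.07038 × 117 = 8.235 mmol L⁻¹.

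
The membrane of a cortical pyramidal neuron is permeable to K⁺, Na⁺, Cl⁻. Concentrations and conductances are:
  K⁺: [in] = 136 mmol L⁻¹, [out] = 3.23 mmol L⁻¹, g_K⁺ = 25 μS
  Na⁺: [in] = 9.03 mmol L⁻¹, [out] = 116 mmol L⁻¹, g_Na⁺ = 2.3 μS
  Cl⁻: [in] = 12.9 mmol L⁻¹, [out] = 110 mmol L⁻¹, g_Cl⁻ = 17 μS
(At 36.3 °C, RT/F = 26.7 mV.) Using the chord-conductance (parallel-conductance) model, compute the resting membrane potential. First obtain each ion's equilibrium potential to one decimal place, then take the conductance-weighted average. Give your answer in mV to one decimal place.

E_K⁺ = (26.7/1)·ln(3.23/136) = -99.9 mV
E_Na⁺ = (26.7/1)·ln(116/9.03) = 68.2 mV
E_Cl⁻ = (26.7/-1)·ln(110/12.9) = -57.2 mV
Vm = (Σ gᵢEᵢ)/(Σ gᵢ) = (25·-99.9 + 2.3·68.2 + 17·-57.2) / (25 + 2.3 + 17)
= -3313.04 / 44.3 = -74.79 mV

-74.8 mV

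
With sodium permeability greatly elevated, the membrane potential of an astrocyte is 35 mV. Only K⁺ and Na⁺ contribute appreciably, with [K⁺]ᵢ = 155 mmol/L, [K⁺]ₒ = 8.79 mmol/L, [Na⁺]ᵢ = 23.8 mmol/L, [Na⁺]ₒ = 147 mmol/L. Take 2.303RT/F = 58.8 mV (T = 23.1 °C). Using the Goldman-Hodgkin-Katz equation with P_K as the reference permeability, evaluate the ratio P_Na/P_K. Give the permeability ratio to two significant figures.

Let α = P_Na/P_K. GHK: Vm = 58.8·log₁₀[(Kₒ + α·Naₒ)/(Kᵢ + α·Naᵢ)].
10^(Vm/58.8) = 10^(35.0/58.8) = 3.9377
So 3.9377·(Kᵢ + α·Naᵢ) = Kₒ + α·Naₒ → α = (3.9377·155.0 − 8.79) / (147.0 − 3.9377·23.8)
α = (610.3 − 8.79) / (147.0 − 93.72) = 601.5/53.28 = 11.29

11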